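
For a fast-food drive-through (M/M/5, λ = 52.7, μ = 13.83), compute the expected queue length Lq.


a = λ/μ = 3.8106; ρ = a/5 = 0.7621
P₀ = 0.017176
Lq = P₀·a^c·ρ / (c!·(1−ρ)²) = 0.017176·803.41914·0.7621/(120·0.05659)
= 1.54863

Final: 1.54863


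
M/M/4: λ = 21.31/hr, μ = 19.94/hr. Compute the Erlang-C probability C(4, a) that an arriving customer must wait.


a = λ/μ = 1.0687; ρ = a/4 = 0.2672
P₀ = 0.342774 (from M/M/c formula)
C(c,a) = [a^c/(c!(1−ρ))]·P₀ = [1.30447/(24·0.7328)]·0.342774
= 0.07417·0.342774 = 0.025423

Final: 0.025423


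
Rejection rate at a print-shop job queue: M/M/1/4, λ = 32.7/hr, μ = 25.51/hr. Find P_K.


ρ = λ/μ = 32.7/25.51 = 1.2819
P_K = (1−ρ)ρ^K/(1−ρ^(K+1)) = (-0.2819·2.699909)/(1 − 3.460879)
= -0.760970/-2.460879 = 0.309227

Final: 0.309227


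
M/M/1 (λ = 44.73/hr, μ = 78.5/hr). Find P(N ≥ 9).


ρ = 44.73/78.5 = 0.5698
P(N ≥ n) = ρ^n = 0.5698^9 = 0.006332

Final: 0.006332


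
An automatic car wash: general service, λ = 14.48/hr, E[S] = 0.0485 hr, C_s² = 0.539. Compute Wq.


ρ = λ·E[S] = 14.48·0.0485 = 0.7023
E[S²] = E[S]²(1+C_s²) = 0.0485²·(1+0.539) = 0.003620
Wq = λ·E[S²]/(2(1−ρ)) = 14.48·0.003620/(2·0.2977) = 0.08803 hr

Final: 0.08803 hr


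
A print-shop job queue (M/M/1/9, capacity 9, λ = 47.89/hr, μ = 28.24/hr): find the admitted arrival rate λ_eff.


ρ = 1.6958; P_K = (1−ρ)ρ^9/(1−ρ^10) = 0.412412
λ_eff = λ(1 − P_K) = 47.89·(1 − 0.412412) = 47.89·0.587588 = 28.1396 /hr

Final: 28.1396 /hr


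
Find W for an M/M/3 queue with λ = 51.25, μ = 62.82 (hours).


a = 0.8158; ρ = 0.2719; P₀ = 0.439965
Lq = P₀·a^c·ρ/(c!(1−ρ)²) = 0.02043
Wq = Lq/λ = 0.02043/51.25 = 0.0003986 hr
W = Wq + 1/μ = 0.0003986 + 0.01592 = 0.01632 hr

Final: 0.01632 hr


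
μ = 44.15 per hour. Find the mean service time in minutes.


Mean service time = 1/μ = 1/44.15 hour = 0.02265 hour
In minutes: 0.02265 × 60 = 1.3590 min

Final: 1.3590 min


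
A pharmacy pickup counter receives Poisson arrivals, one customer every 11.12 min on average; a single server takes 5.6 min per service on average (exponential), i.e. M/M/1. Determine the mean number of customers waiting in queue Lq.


λ = 60/11.12 = 5.3957 /hr
μ = 60/5.6 = 10.7143 /hr
ρ = λ/μ = 5.3957/10.7143 = 0.5036
Lq = ρ²/(1−ρ) = 0.2536/0.4964 = 0.5109

Final: 0.5109


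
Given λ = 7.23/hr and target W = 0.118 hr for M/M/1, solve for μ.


W = 1/(μ−λ) ⇒ μ − λ = 1/W = 1/0.118 = 8.4746
μ = λ + 1/W = 7.23 + 8.4746 = 15.7046 per hr

Final: 15.7046 /hr


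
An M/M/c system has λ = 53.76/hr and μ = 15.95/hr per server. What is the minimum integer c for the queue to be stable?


Stability requires cμ > λ ⇔ c > λ/μ.
λ/μ = 53.76/15.95 = 3.3705
Minimum integer c = ⌊3.3705⌋ + 1 = 4
Check: 4·15.95 = 63.80 > 53.76, while 3·15.95 = 47.85 ≤ 53.76

Final: 4 servers


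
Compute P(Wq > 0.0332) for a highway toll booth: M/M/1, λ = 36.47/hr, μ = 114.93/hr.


ρ = 36.47/114.93 = 0.3173
P(Wq > t) = ρ·e^{−(μ−λ)t} = 0.3173·e^{−2.6049}
= 0.3173·0.073913 = 0.023454

Final: 0.023454


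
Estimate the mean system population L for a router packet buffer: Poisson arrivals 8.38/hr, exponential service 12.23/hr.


ρ = λ/μ = 8.38/12.23 = 0.6852
L = ρ/(1−ρ) = 0.6852/(1 − 0.6852) = 0.6852/0.3148 = 2.1766

Final: 2.1766


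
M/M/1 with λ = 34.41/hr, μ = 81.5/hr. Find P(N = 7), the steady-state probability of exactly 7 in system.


ρ = 34.41/81.5 = 0.4222
P_n = (1−ρ)·ρ^n = (1 − 0.4222)·0.4222^7 = 0.5778·0.002392 = 0.001382

Final: 0.001382


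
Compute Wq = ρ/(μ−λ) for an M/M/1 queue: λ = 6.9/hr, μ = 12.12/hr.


ρ = 6.9/12.12 = 0.5693
Wq = ρ/(μ−λ) = 0.5693/(12.12 − 6.9) = 0.5693/5.22 = 0.1091 hr

Final: 0.1091 hr


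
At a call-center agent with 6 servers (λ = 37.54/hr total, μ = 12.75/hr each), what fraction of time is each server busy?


ρ = λ/(cμ) = 37.54/(6·12.75) = 37.54/76.50 = 0.4907

Final: 0.4907


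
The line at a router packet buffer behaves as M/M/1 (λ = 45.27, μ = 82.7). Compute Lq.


ρ = 45.27/82.7 = 0.5474
Lq = ρ²/(1−ρ) = 0.2996/0.4526 = 0.6621

Final: 0.6621


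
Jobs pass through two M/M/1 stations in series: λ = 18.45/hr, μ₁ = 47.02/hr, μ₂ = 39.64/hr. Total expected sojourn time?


Each node sees arrival rate λ = 18.45/hr (tandem ⇒ throughput preserved).
W₁ = 1/(μ₁−λ) = 1/(47.02−18.45) = 0.03500 hr
W₂ = 1/(μ₂−λ) = 1/(39.64−18.45) = 0.04719 hr
W_total = W₁ + W₂ = 0.03500 + 0.04719 = 0.08219 hr

Final: 0.08219 hr


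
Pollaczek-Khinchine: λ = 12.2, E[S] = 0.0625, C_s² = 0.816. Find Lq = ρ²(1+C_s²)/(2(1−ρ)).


ρ = λ·E[S] = 12.2·0.0625 = 0.7625
Lq = ρ²(1+C_s²)/(2(1−ρ)) = 0.5814·(1+0.816)/(2·0.2375)
= 0.5814·1.8160/0.4750 = 2.22281

Final: 2.22281


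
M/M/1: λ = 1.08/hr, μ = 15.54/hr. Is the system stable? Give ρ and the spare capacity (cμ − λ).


Total capacity cμ = 1·15.54 = 15.54/hr
ρ = λ/(cμ) = 1.08/15.54 = 0.06950
Stable ⇔ ρ < 1: YES
Spare capacity = cμ − λ = 15.54 − 1.08 = 14.46/hr

Final: ρ = 0.06950; stable; margin = 14.46/hr


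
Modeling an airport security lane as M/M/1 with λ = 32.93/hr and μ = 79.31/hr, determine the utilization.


ρ = λ/μ = 32.93/79.31 = 0.4152

Final: 0.4152


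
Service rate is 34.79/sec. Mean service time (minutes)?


Mean service time = 1/μ = 1/34.79 second = 0.02874 second
In minutes: 0.02874 × 0.0166667 = 0.0004791 min

Final: 0.0004791 min


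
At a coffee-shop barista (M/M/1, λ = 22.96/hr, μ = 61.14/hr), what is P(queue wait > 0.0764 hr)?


ρ = 22.96/61.14 = 0.3755
P(Wq > t) = ρ·e^{−(μ−λ)t} = 0.3755·e^{−2.9170}
= 0.3755·0.054098 = 0.020316

Final: 0.020316


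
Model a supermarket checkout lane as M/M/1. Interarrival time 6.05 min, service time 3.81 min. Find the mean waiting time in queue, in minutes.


λ = 60/6.05 = 9.9174 /hr
μ = 60/3.81 = 15.7480 /hr
ρ = λ/μ = 9.9174/15.7480 = 0.6298
Wq = ρ/(μ−λ) = 0.6298/(15.7480−9.9174) = 0.10801 hr
In minutes: 0.10801·60 = 6.480 min

Final: 6.480 min


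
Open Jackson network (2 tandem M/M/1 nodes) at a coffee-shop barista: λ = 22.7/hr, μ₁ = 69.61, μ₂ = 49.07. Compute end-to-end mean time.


Each node sees arrival rate λ = 22.7/hr (tandem ⇒ throughput preserved).
W₁ = 1/(μ₁−λ) = 1/(69.61−22.7) = 0.02132 hr
W₂ = 1/(μ₂−λ) = 1/(49.07−22.7) = 0.03792 hr
W_total = W₁ + W₂ = 0.02132 + 0.03792 = 0.05924 hr

Final: 0.05924 hr


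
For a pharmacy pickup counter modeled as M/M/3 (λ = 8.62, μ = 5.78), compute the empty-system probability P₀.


a = λ/μ = 8.62/5.78 = 1.4913; ρ = a/c = 0.4971
Σ_{k=0}^{2} a^k/k! (terms k=0..2) = 1.00000 + 1.49135 + 1.11206 = 3.60341
Tail: a^3/(3!(1−ρ)) = 3.31695/(6·0.5029) = 1.09931
P₀ = 1/(3.60341 + 1.09931) = 1/4.70272 = 0.212643

Final: 0.212643


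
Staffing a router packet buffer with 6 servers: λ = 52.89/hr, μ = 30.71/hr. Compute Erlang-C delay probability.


a = λ/μ = 1.7222; ρ = a/6 = 0.2870
P₀ = 0.178560 (from M/M/c formula)
C(c,a) = [a^c/(c!(1−ρ))]·P₀ = [26.09531/(720·0.7130)]·0.178560
= 0.05084·0.178560 = 0.009077

Final: 0.009077


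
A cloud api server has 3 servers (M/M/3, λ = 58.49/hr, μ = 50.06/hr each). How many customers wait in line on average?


a = λ/μ = 1.1684; ρ = a/3 = 0.3895
P₀ = 0.304285
Lq = P₀·a^c·ρ / (c!·(1−ρ)²) = 0.304285·1.59504·0.3895/(6·0.37275)
= 0.08452

Final: 0.08452


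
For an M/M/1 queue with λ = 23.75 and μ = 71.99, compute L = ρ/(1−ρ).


ρ = λ/μ = 23.75/71.99 = 0.3299
L = ρ/(1−ρ) = 0.3299/(1 − 0.3299) = 0.3299/0.6701 = 0.4923

Final: 0.4923


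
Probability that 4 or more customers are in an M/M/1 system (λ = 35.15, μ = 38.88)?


ρ = 35.15/38.88 = 0.9041
P(N ≥ n) = ρ^n = 0.9041^4 = 0.668031

Final: 0.668031


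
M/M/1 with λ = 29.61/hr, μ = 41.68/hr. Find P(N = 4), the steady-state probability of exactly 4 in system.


ρ = 29.61/41.68 = 0.7104
P_n = (1−ρ)·ρ^n = (1 − 0.7104)·0.7104^4 = 0.2896·0.254708 = 0.073760

Final: 0.073760


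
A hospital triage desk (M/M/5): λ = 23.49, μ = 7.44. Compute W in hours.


a = 3.1573; ρ = 0.6315; P₀ = 0.039031
Lq = P₀·a^c·ρ/(c!(1−ρ)²) = 0.47438
Wq = Lq/λ = 0.47438/23.49 = 0.02020 hr
W = Wq + 1/μ = 0.02020 + 0.13441 = 0.15460 hr

Final: 0.15460 hr


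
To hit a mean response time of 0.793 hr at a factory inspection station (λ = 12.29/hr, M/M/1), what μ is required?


W = 1/(μ−λ) ⇒ μ − λ = 1/W = 1/0.793 = 1.2610
μ = λ + 1/W = 12.29 + 1.2610 = 13.5510 per hr

Final: 13.5510 /hr


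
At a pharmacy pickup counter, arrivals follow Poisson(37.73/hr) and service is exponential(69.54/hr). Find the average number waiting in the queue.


ρ = 37.73/69.54 = 0.5426
Lq = ρ²/(1−ρ) = 0.2944/0.4574 = 0.6435

Final: 0.6435


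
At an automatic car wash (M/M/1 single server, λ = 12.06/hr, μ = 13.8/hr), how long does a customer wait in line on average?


ρ = 12.06/13.8 = 0.8739
Wq = ρ/(μ−λ) = 0.8739/(13.8 − 12.06) = 0.8739/1.74 = 0.5022 hr

Final: 0.5022 hr


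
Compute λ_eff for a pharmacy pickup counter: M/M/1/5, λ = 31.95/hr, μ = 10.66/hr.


ρ = 2.9972; P_K = (1−ρ)ρ^5/(1−ρ^6) = 0.667274
λ_eff = λ(1 − P_K) = 31.95·(1 − 0.667274) = 31.95·0.332726 = 10.6306 /hr

Final: 10.6306 /hr


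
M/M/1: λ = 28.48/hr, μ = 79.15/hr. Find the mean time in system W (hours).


W = 1/(μ−λ) = 1/(79.15 − 28.48) = 1/50.67 = 0.01974 hr

Final: 0.01974 hr


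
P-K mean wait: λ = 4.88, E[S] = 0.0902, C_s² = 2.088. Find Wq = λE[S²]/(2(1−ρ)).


ρ = λ·E[S] = 4.88·0.0902 = 0.4402
E[S²] = E[S]²(1+C_s²) = 0.0902²·(1+2.088) = 0.025124
Wq = λ·E[S²]/(2(1−ρ)) = 4.88·0.025124/(2·0.5598) = 0.10950 hr

Final: 0.10950 hr


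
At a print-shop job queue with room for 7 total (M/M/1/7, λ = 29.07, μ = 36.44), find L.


ρ = 29.07/36.44 = 0.7977
L = ρ[1 − (K+1)ρ^K + Kρ^(K+1)] / [(1−ρ)(1−ρ^(K+1))]
Numerator: 0.7977·(1 − 8·0.205621 + 7·0.164034) = 0.401485
Denominator: (0.2023)·(0.835966) = 0.169074
L = 0.401485/0.169074 = 2.3746

Final: 2.3746


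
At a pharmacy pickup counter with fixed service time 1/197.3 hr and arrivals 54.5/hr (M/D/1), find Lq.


ρ = 54.5/197.3 = 0.2762
M/D/1: Lq = ρ²/(2(1−ρ)) = 0.07630/(2·0.7238) = 0.05271

Final: 0.05271


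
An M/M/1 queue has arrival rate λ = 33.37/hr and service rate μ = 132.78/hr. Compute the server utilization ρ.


ρ = λ/μ = 33.37/132.78 = 0.2513

Final: 0.2513


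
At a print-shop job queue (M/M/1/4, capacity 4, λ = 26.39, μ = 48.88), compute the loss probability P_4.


ρ = λ/μ = 26.39/48.88 = 0.5399
P_K = (1−ρ)ρ^K/(1−ρ^(K+1)) = (0.4601·0.084964)/(1 − 0.045871)
= 0.039092/0.954129 = 0.040972

Final: 0.040972


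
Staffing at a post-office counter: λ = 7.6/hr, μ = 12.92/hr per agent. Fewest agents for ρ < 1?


Stability requires cμ > λ ⇔ c > λ/μ.
λ/μ = 7.6/12.92 = 0.5882
Minimum integer c = ⌊0.5882⌋ + 1 = 1
Check: 1·12.92 = 12.92 > 7.6, while 0·12.92 = 0.00 ≤ 7.6

Final: 1 servers


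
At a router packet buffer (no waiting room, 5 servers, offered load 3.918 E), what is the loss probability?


B(c,a) = (a^c/c!) / Σ_{k=0}^{c} a^k/k!
a^5/5! = 7.693800
Σ terms (k=0..5): 1.00000 + 3.91800 + 7.67536 + 10.02402 + 9.81853 + 7.69380 = 40.129715
B = 7.693800/40.129715 = 0.191723

Final: 0.191723


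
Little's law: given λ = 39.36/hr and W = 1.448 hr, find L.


L = λW = 39.36·1.448 = 56.9933

Final: 56.9933


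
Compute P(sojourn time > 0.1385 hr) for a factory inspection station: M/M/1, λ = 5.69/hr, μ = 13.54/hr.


W ~ Exponential(μ−λ) for M/M/1.
μ − λ = 13.54 − 5.69 = 7.8500
P(W > t) = e^{−(μ−λ)t} = e^{−1.0872} = 0.337151

Final: 0.337151


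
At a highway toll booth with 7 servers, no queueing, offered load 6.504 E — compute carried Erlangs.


B(7,6.504) = 0.217621 (Erlang-B)
Carried load = a(1 − B) = 6.504·(1 − 0.217621) = 6.504·0.782379 = 5.0886 E

Final: 5.0886 Erlangs


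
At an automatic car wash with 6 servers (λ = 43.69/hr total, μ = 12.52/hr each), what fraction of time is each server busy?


ρ = λ/(cμ) = 43.69/(6·12.52) = 43.69/75.12 = 0.5816

Final: 0.5816


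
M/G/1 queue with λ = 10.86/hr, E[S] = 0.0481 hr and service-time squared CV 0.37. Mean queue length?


ρ = λ·E[S] = 10.86·0.0481 = 0.5224
Lq = ρ²(1+C_s²)/(2(1−ρ)) = 0.2729·(1+0.37)/(2·0.4776)
= 0.2729·1.3700/0.9553 = 0.39133

Final: 0.39133


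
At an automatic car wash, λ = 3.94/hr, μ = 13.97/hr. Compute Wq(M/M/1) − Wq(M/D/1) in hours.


ρ = 3.94/13.97 = 0.2820
Wq(M/M/1) = ρ/(μ−λ) = 0.2820/10.03 = 0.02812 hr
Wq(M/D/1) = ρ/(2(μ−λ)) = 0.01406 hr
Savings = 0.02812 − 0.01406 = 0.01406 hr

Final: 0.01406 hr


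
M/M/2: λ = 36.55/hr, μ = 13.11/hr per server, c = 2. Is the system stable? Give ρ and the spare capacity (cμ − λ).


Total capacity cμ = 2·13.11 = 26.22/hr
ρ = λ/(cμ) = 36.55/26.22 = 1.3940
Stable ⇔ ρ < 1: NO
Spare capacity = cμ − λ = 26.22 − 36.55 = -10.33/hr

Final: ρ = 1.3940; unstable; margin = -10.33/hr


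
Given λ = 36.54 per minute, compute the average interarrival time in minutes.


Mean interarrival time = 1/λ = 1/36.54 minute = 0.02737 minute
In minutes: 0.02737 × 1 = 0.02737 min

Final: 0.02737 min


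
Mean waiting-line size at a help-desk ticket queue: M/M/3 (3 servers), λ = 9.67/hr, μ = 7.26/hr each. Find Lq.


a = λ/μ = 1.3320; ρ = a/3 = 0.4440
P₀ = 0.254626
Lq = P₀·a^c·ρ / (c!·(1−ρ)²) = 0.254626·2.36303·0.4440/(6·0.30915)
= 0.14402

Final: 0.14402


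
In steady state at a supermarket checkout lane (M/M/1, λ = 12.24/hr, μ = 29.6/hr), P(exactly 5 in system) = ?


ρ = 12.24/29.6 = 0.4135
P_n = (1−ρ)·ρ^n = (1 − 0.4135)·0.4135^5 = 0.5865·0.012091 = 0.007091

Final: 0.007091


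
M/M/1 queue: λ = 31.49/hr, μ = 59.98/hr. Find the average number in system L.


ρ = λ/μ = 31.49/59.98 = 0.5250
L = ρ/(1−ρ) = 0.5250/(1 − 0.5250) = 0.5250/0.4750 = 1.1053

Final: 1.1053


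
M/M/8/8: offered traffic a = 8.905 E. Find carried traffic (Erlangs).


B(8,8.905) = 0.284247 (Erlang-B)
Carried load = a(1 − B) = 8.905·(1 − 0.284247) = 8.905·0.715753 = 6.3738 E

Final: 6.3738 Erlangs


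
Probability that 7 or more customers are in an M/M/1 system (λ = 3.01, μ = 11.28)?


ρ = 3.01/11.28 = 0.2668
P(N ≥ n) = ρ^n = 0.2668^7 = 0.00009634

Final: 0.00009634


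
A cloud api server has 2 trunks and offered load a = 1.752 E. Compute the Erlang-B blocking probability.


B(c,a) = (a^c/c!) / Σ_{k=0}^{c} a^k/k!
a^2/2! = 1.534752
Σ terms (k=0..2): 1.00000 + 1.75200 + 1.53475 = 4.286752
B = 1.534752/4.286752 = 0.358022

Final: 0.358022


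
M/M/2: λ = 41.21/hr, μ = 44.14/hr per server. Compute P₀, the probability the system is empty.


a = λ/μ = 41.21/44.14 = 0.9336; ρ = a/c = 0.4668
Σ_{k=0}^{1} a^k/k! (terms k=0..1) = 1.00000 + 0.93362 = 1.93362
Tail: a^2/(2!(1−ρ)) = 0.87165/(2·0.5332) = 0.81739
P₀ = 1/(1.93362 + 0.81739) = 1/2.75101 = 0.363503

Final: 0.363503


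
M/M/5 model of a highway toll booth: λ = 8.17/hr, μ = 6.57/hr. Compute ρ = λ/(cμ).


ρ = λ/(cμ) = 8.17/(5·6.57) = 8.17/32.85 = 0.2487

Final: 0.2487


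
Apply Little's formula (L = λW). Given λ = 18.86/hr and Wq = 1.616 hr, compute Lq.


Lq = λWq = 18.86·1.616 = 30.4778

Final: 30.4778


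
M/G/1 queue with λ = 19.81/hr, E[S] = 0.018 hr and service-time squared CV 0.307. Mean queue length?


ρ = λ·E[S] = 19.81·0.018 = 0.3566
Lq = ρ²(1+C_s²)/(2(1−ρ)) = 0.1271·(1+0.307)/(2·0.6434)
= 0.1271·1.3070/1.2868 = 0.12914

Final: 0.12914


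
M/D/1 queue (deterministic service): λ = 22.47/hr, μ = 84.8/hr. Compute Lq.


ρ = 22.47/84.8 = 0.2650
M/D/1: Lq = ρ²/(2(1−ρ)) = 0.07021/(2·0.7350) = 0.04776

Final: 0.04776


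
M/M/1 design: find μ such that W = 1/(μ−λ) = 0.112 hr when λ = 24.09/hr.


W = 1/(μ−λ) ⇒ μ − λ = 1/W = 1/0.112 = 8.9286
μ = λ + 1/W = 24.09 + 8.9286 = 33.0186 per hr

Final: 33.0186 /hr


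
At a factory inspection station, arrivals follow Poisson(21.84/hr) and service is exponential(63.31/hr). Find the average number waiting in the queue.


ρ = 21.84/63.31 = 0.3450
Lq = ρ²/(1−ρ) = 0.1190/0.6550 = 0.1817

Final: 0.1817


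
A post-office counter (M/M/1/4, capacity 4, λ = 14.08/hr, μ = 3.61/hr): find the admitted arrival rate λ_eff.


ρ = 3.9003; P_K = (1−ρ)ρ^4/(1−ρ^5) = 0.744433
λ_eff = λ(1 − P_K) = 14.08·(1 − 0.744433) = 14.08·0.255567 = 3.5984 /hr

Final: 3.5984 /hr


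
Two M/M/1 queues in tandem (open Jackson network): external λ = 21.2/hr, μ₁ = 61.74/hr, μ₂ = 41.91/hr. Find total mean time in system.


Each node sees arrival rate λ = 21.2/hr (tandem ⇒ throughput preserved).
W₁ = 1/(μ₁−λ) = 1/(61.74−21.2) = 0.02467 hr
W₂ = 1/(μ₂−λ) = 1/(41.91−21.2) = 0.04829 hr
W_total = W₁ + W₂ = 0.02467 + 0.04829 = 0.07295 hr

Final: 0.07295 hr


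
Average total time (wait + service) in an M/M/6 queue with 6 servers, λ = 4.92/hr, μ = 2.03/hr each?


a = 2.4236; ρ = 0.4039; P₀ = 0.088181
Lq = P₀·a^c·ρ/(c!(1−ρ)²) = 0.02822
Wq = Lq/λ = 0.02822/4.92 = 0.005736 hr
W = Wq + 1/μ = 0.005736 + 0.49261 = 0.49835 hr

Final: 0.49835 hr


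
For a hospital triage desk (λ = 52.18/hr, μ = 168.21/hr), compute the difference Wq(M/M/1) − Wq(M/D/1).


ρ = 52.18/168.21 = 0.3102
Wq(M/M/1) = ρ/(μ−λ) = 0.3102/116.03 = 0.002674 hr
Wq(M/D/1) = ρ/(2(μ−λ)) = 0.001337 hr
Savings = 0.002674 − 0.001337 = 0.001337 hr

Final: 0.001337 hr


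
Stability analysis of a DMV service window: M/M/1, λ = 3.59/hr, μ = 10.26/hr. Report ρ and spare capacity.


Total capacity cμ = 1·10.26 = 10.26/hr
ρ = λ/(cμ) = 3.59/10.26 = 0.3499
Stable ⇔ ρ < 1: YES
Spare capacity = cμ − λ = 10.26 − 3.59 = 6.67/hr

Final: ρ = 0.3499; stable; margin = 6.67/hr


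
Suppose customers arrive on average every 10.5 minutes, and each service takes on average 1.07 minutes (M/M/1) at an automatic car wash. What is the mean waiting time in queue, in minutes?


λ = 60/10.5 = 5.7143 /hr
μ = 60/1.07 = 56.0748 /hr
ρ = λ/μ = 5.7143/56.0748 = 0.1019
Wq = ρ/(μ−λ) = 0.1019/(56.0748−5.7143) = 0.002024 hr
In minutes: 0.002024·60 = 0.1214 min

Final: 0.1214 min


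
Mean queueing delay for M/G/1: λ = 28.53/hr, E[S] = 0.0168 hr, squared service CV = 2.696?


ρ = λ·E[S] = 28.53·0.0168 = 0.4793
E[S²] = E[S]²(1+C_s²) = 0.0168²·(1+2.696) = 0.001043
Wq = λ·E[S²]/(2(1−ρ)) = 28.53·0.001043/(2·0.5207) = 0.02858 hr

Final: 0.02858 hr


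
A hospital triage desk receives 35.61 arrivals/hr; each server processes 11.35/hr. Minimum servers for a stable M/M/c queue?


Stability requires cμ > λ ⇔ c > λ/μ.
λ/μ = 35.61/11.35 = 3.1374
Minimum integer c = ⌊3.1374⌋ + 1 = 4
Check: 4·11.35 = 45.40 > 35.61, while 3·11.35 = 34.05 ≤ 35.61

Final: 4 servers


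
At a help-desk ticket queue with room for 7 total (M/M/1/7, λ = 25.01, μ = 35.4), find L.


ρ = 25.01/35.4 = 0.7065
L = ρ[1 − (K+1)ρ^K + Kρ^(K+1)] / [(1−ρ)(1−ρ^(K+1))]
Numerator: 0.7065·(1 − 8·0.087856 + 7·0.062070) = 0.516902
Denominator: (0.2935)·(0.937930) = 0.275285
L = 0.516902/0.275285 = 1.8777

Final: 1.8777


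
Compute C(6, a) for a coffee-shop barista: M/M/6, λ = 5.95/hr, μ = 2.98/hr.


a = λ/μ = 1.9966; ρ = a/6 = 0.3328
P₀ = 0.135591 (from M/M/c formula)
C(c,a) = [a^c/(c!(1−ρ))]·P₀ = [63.35840/(720·0.6672)]·0.135591
= 0.13189·0.135591 = 0.017883

Final: 0.017883


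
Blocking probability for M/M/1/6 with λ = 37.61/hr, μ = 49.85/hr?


ρ = λ/μ = 37.61/49.85 = 0.7545
P_K = (1−ρ)ρ^K/(1−ρ^(K+1)) = (0.2455·0.184429)/(1 − 0.139145)
= 0.045284/0.860855 = 0.052604

Final: 0.052604


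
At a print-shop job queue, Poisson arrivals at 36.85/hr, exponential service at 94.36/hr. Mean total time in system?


W = 1/(μ−λ) = 1/(94.36 − 36.85) = 1/57.51 = 0.01739 hr

Final: 0.01739 hr


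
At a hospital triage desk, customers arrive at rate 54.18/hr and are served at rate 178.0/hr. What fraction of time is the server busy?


ρ = λ/μ = 54.18/178.0 = 0.3044

Final: 0.3044


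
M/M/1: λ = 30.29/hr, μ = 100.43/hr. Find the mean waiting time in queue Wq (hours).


ρ = 30.29/100.43 = 0.3016
Wq = ρ/(μ−λ) = 0.3016/(100.43 − 30.29) = 0.3016/70.14 = 0.004300 hr

Final: 0.004300 hr


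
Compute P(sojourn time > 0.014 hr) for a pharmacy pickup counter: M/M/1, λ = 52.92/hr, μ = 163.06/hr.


W ~ Exponential(μ−λ) for M/M/1.
μ − λ = 163.06 − 52.92 = 110.1400
P(W > t) = e^{−(μ−λ)t} = e^{−1.5420} = 0.213961

Final: 0.213961


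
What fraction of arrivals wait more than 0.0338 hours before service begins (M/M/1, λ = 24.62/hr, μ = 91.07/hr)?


ρ = 24.62/91.07 = 0.2703
P(Wq > t) = ρ·e^{−(μ−λ)t} = 0.2703·e^{−2.2460}
= 0.2703·0.105821 = 0.028608

Final: 0.028608


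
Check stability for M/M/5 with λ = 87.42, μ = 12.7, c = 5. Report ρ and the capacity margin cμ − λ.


Total capacity cμ = 5·12.7 = 63.50/hr
ρ = λ/(cμ) = 87.42/63.50 = 1.3767
Stable ⇔ ρ < 1: NO
Spare capacity = cμ − λ = 63.50 − 87.42 = -23.92/hr

Final: ρ = 1.3767; unstable; margin = -23.92/hr


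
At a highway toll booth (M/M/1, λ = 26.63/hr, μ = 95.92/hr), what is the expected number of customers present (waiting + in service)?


ρ = λ/μ = 26.63/95.92 = 0.2776
L = ρ/(1−ρ) = 0.2776/(1 − 0.2776) = 0.2776/0.7224 = 0.3843

Final: 0.3843


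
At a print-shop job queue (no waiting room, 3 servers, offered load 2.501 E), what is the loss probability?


B(c,a) = (a^c/c!) / Σ_{k=0}^{c} a^k/k!
a^3/3! = 2.607293
Σ terms (k=0..3): 1.00000 + 2.50100 + 3.12750 + 2.60729 = 9.235793
B = 2.607293/9.235793 = 0.282303

Final: 0.282303


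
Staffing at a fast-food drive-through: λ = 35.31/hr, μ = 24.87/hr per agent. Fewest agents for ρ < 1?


Stability requires cμ > λ ⇔ c > λ/μ.
λ/μ = 35.31/24.87 = 1.4198
Minimum integer c = ⌊1.4198⌋ + 1 = 2
Check: 2·24.87 = 49.74 > 35.31, while 1·24.87 = 24.87 ≤ 35.31

Final: 2 servers


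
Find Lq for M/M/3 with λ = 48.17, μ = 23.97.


a = λ/μ = 2.0096; ρ = a/3 = 0.6699
P₀ = 0.109577
Lq = P₀·a^c·ρ / (c!·(1−ρ)²) = 0.109577·8.11570·0.6699/(6·0.10899)
= 0.91096

Final: 0.91096


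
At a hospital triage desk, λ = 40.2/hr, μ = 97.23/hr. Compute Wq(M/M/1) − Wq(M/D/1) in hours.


ρ = 40.2/97.23 = 0.4135
Wq(M/M/1) = ρ/(μ−λ) = 0.4135/57.03 = 0.007250 hr
Wq(M/D/1) = ρ/(2(μ−λ)) = 0.003625 hr
Savings = 0.007250 − 0.003625 = 0.003625 hr

Final: 0.003625 hr


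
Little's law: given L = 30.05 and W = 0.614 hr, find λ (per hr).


λ = L/W = 30.05/0.614 = 48.9414 /hr

Final: 48.9414 /hr


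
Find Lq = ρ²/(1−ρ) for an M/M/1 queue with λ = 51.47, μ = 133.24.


ρ = 51.47/133.24 = 0.3863
Lq = ρ²/(1−ρ) = 0.1492/0.6137 = 0.2432

Final: 0.2432


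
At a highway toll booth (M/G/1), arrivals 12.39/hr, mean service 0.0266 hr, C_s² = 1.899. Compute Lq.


ρ = λ·E[S] = 12.39·0.0266 = 0.3296
Lq = ρ²(1+C_s²)/(2(1−ρ)) = 0.1086·(1+1.899)/(2·0.6704)
= 0.1086·2.8990/1.3409 = 0.23484

Final: 0.23484


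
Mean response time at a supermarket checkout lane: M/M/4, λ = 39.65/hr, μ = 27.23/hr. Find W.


a = 1.4561; ρ = 0.3640; P₀ = 0.231196
Lq = P₀·a^c·ρ/(c!(1−ρ)²) = 0.03898
Wq = Lq/λ = 0.03898/39.65 = 0.0009830 hr
W = Wq + 1/μ = 0.0009830 + 0.03672 = 0.03771 hr

Final: 0.03771 hr


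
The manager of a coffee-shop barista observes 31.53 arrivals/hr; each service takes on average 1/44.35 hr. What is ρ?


ρ = λ/μ = 31.53/44.35 = 0.7109

Final: 0.7109


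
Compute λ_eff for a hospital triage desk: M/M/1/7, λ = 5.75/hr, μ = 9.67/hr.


ρ = 0.5946; P_K = (1−ρ)ρ^7/(1−ρ^8) = 0.010824
λ_eff = λ(1 − P_K) = 5.75·(1 − 0.010824) = 5.75·0.989176 = 5.6878 /hr

Final: 5.6878 /hr


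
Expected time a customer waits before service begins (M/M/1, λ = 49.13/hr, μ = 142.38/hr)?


ρ = 49.13/142.38 = 0.3451
Wq = ρ/(μ−λ) = 0.3451/(142.38 − 49.13) = 0.3451/93.25 = 0.003700 hr

Final: 0.003700 hr


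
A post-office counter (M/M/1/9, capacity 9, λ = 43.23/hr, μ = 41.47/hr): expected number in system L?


ρ = 43.23/41.47 = 1.0424
L = ρ[1 − (K+1)ρ^K + Kρ^(K+1)] / [(1−ρ)(1−ρ^(K+1))]
Numerator: 1.0424·(1 − 10·1.453653 + 9·1.515347) = 0.105900
Denominator: (-0.04244)·(-0.515347) = 0.021871
L = 0.105900/0.021871 = 4.8419

Final: 4.8419


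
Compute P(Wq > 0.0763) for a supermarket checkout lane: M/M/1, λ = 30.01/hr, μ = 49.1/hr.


ρ = 30.01/49.1 = 0.6112
P(Wq > t) = ρ·e^{−(μ−λ)t} = 0.6112·e^{−1.4566}
= 0.6112·0.233035 = 0.142431

Final: 0.142431


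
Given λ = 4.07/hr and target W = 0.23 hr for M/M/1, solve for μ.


W = 1/(μ−λ) ⇒ μ − λ = 1/W = 1/0.23 = 4.3478
μ = λ + 1/W = 4.07 + 4.3478 = 8.4178 per hr

Final: 8.4178 /hr


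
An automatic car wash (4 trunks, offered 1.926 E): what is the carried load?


B(4,1.926) = 0.087602 (Erlang-B)
Carried load = a(1 − B) = 1.926·(1 − 0.087602) = 1.926·0.912398 = 1.7573 E

Final: 1.7573 Erlangs


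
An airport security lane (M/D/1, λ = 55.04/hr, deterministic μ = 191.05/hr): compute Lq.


ρ = 55.04/191.05 = 0.2881
M/D/1: Lq = ρ²/(2(1−ρ)) = 0.08300/(2·0.7119) = 0.05829

Final: 0.05829


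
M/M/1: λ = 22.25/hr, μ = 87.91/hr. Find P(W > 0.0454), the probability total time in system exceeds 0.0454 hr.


W ~ Exponential(μ−λ) for M/M/1.
μ − λ = 87.91 − 22.25 = 65.6600
P(W > t) = e^{−(μ−λ)t} = e^{−2.9810} = 0.050744

Final: 0.050744


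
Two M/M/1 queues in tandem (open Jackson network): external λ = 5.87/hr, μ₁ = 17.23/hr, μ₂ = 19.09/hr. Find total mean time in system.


Each node sees arrival rate λ = 5.87/hr (tandem ⇒ throughput preserved).
W₁ = 1/(μ₁−λ) = 1/(17.23−5.87) = 0.08803 hr
W₂ = 1/(μ₂−λ) = 1/(19.09−5.87) = 0.07564 hr
W_total = W₁ + W₂ = 0.08803 + 0.07564 = 0.16367 hr

Final: 0.16367 hr


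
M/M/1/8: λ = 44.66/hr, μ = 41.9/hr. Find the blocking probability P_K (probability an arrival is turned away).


ρ = λ/μ = 44.66/41.9 = 1.0659
P_K = (1−ρ)ρ^K/(1−ρ^(K+1)) = (-0.06587·1.665856)/(1 − 1.775588)
= -0.109732/-0.775588 = 0.141482

Final: 0.141482


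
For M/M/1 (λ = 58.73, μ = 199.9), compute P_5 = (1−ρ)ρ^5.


ρ = 58.73/199.9 = 0.2938
P_n = (1−ρ)·ρ^n = (1 − 0.2938)·0.2938^5 = 0.7062·0.002189 = 0.001546

Final: 0.001546


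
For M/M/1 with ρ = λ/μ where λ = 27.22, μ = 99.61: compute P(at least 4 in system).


ρ = 27.22/99.61 = 0.2733
P(N ≥ n) = ρ^n = 0.2733^4 = 0.005576

Final: 0.005576


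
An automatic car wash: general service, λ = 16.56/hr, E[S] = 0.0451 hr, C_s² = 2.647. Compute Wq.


ρ = λ·E[S] = 16.56·0.0451 = 0.7469
E[S²] = E[S]²(1+C_s²) = 0.0451²·(1+2.647) = 0.007418
Wq = λ·E[S²]/(2(1−ρ)) = 16.56·0.007418/(2·0.2531) = 0.24263 hr

Final: 0.24263 hr


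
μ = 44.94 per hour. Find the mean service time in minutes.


Mean service time = 1/μ = 1/44.94 hour = 0.02225 hour
In minutes: 0.02225 × 60 = 1.3351 min

Final: 1.3351 min


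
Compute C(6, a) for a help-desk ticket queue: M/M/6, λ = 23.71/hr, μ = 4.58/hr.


a = λ/μ = 5.1769; ρ = a/6 = 0.8628
P₀ = 0.003350 (from M/M/c formula)
C(c,a) = [a^c/(c!(1−ρ))]·P₀ = [19248.48070/(720·0.1372)]·0.003350
= 194.86747·0.003350 = 0.652869

Final: 0.652869


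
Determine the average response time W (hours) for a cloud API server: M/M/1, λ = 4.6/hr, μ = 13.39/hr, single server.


W = 1/(μ−λ) = 1/(13.39 − 4.6) = 1/8.79 = 0.1138 hr

Final: 0.1138 hr


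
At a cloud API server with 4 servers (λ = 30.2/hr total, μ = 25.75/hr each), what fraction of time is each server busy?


ρ = λ/(cμ) = 30.2/(4·25.75) = 30.2/103.00 = 0.2932

Final: 0.2932


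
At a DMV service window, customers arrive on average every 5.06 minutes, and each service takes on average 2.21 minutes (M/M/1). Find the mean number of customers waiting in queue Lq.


λ = 60/5.06 = 11.8577 /hr
μ = 60/2.21 = 27.1493 /hr
ρ = λ/μ = 11.8577/27.1493 = 0.4368
Lq = ρ²/(1−ρ) = 0.1908/0.5632 = 0.3387

Final: 0.3387


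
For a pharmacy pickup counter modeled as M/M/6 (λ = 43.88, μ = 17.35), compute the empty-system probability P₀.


a = λ/μ = 43.88/17.35 = 2.5291; ρ = a/c = 0.4215
Σ_{k=0}^{5} a^k/k! (terms k=0..5) = 1.00000 + 2.52911 + 3.19819 + 2.69619 + 1.70474 + 0.86229 = 11.99051
Tail: a^6/(6!(1−ρ)) = 261.69947/(720·0.5785) = 0.62832
P₀ = 1/(11.99051 + 0.62832) = 1/12.61883 = 0.079247

Final: 0.079247


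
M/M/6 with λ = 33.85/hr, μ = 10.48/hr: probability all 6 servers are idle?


a = λ/μ = 33.85/10.48 = 3.2300; ρ = a/c = 0.5383
Σ_{k=0}^{5} a^k/k! (terms k=0..5) = 1.00000 + 3.22996 + 5.21633 + 5.61618 + 4.53501 + 2.92958 = 22.52706
Tail: a^6/(6!(1−ρ)) = 1135.49269/(720·0.4617) = 3.41600
P₀ = 1/(22.52706 + 3.41600) = 1/25.94306 = 0.038546

Final: 0.038546


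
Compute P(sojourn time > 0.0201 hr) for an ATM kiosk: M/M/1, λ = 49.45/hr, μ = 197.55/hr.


W ~ Exponential(μ−λ) for M/M/1.
μ − λ = 197.55 − 49.45 = 148.1000
P(W > t) = e^{−(μ−λ)t} = e^{−2.9768} = 0.050955

Final: 0.050955


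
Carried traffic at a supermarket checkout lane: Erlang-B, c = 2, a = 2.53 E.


B(2,2.53) = 0.475518 (Erlang-B)
Carried load = a(1 − B) = 2.53·(1 − 0.475518) = 2.53·0.524482 = 1.3269 E

Final: 1.3269 Erlangs


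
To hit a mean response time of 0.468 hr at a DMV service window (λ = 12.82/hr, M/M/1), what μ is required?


W = 1/(μ−λ) ⇒ μ − λ = 1/W = 1/0.468 = 2.1368
μ = λ + 1/W = 12.82 + 2.1368 = 14.9568 per hr

Final: 14.9568 /hr


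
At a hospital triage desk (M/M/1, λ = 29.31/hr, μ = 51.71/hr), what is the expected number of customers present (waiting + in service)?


ρ = λ/μ = 29.31/51.71 = 0.5668
L = ρ/(1−ρ) = 0.5668/(1 − 0.5668) = 0.5668/0.4332 = 1.3085

Final: 1.3085


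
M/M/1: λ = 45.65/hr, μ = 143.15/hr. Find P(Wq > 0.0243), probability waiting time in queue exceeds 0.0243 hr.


ρ = 45.65/143.15 = 0.3189
P(Wq > t) = ρ·e^{−(μ−λ)t} = 0.3189·e^{−2.3693}
= 0.3189·0.093551 = 0.029833

Final: 0.029833


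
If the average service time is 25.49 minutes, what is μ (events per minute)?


μ = 1/(service time) in consistent units.
1 minute = 1 min, so μ = 1/25.49 = 0.03923 per minute

Final: 0.03923 /min


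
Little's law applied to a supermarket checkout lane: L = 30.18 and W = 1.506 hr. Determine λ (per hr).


λ = L/W = 30.18/1.506 = 20.0398 /hr

Final: 20.0398 /hr


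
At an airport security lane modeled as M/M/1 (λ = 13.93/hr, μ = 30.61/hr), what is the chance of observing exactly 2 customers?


ρ = 13.93/30.61 = 0.4551
P_n = (1−ρ)·ρ^n = (1 − 0.4551)·0.4551^2 = 0.5449·0.207098 = 0.112852

Final: 0.112852


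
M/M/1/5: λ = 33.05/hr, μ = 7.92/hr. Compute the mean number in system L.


ρ = 33.05/7.92 = 4.1730
L = ρ[1 − (K+1)ρ^K + Kρ^(K+1)] / [(1−ρ)(1−ρ^(K+1))]
Numerator: 4.1730·(1 − 6·1265.410434 + 5·5280.532178) = 78498.750412
Denominator: (-3.1730)·(-5279.532178) = 16751.848942
L = 78498.750412/16751.848942 = 4.6860

Final: 4.6860


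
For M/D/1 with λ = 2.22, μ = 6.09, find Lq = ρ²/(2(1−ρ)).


ρ = 2.22/6.09 = 0.3645
M/D/1: Lq = ρ²/(2(1−ρ)) = 0.1329/(2·0.6355) = 0.10456

Final: 0.10456


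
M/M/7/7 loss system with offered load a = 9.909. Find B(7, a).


B(c,a) = (a^c/c!) / Σ_{k=0}^{c} a^k/k!
a^7/7! = 1861.136654
Σ terms (k=0..7): 1.00000 + 9.90900 + 49.09414 + 162.15795 + 401.70577 + 796.10050 + 1314.75997 + 1861.13665 = 4595.863985
B = 1861.136654/4595.863985 = 0.404959

Final: 0.404959


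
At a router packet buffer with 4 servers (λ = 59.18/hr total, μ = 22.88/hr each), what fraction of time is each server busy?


ρ = λ/(cμ) = 59.18/(4·22.88) = 59.18/91.52 = 0.6466

Final: 0.6466


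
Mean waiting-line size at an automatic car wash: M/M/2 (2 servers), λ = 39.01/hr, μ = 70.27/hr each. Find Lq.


a = λ/μ = 0.5551; ρ = a/2 = 0.2776
P₀ = 0.565469
Lq = P₀·a^c·ρ / (c!·(1−ρ)²) = 0.565469·0.30819·0.2776/(2·0.52190)
= 0.04634

Final: 0.04634


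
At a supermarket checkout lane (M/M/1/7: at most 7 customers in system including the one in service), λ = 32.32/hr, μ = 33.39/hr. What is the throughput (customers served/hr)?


ρ = 0.9680; P_K = (1−ρ)ρ^7/(1−ρ^8) = 0.111223
λ_eff = λ(1 − P_K) = 32.32·(1 − 0.111223) = 32.32·0.888777 = 28.7253 /hr

Final: 28.7253 /hr


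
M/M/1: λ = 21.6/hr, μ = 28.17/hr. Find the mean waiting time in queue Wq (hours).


ρ = 21.6/28.17 = 0.7668
Wq = ρ/(μ−λ) = 0.7668/(28.17 − 21.6) = 0.7668/6.57 = 0.1167 hr

Final: 0.1167 hr


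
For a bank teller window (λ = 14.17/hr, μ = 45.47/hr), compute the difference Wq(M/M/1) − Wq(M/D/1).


ρ = 14.17/45.47 = 0.3116
Wq(M/M/1) = ρ/(μ−λ) = 0.3116/31.30 = 0.009956 hr
Wq(M/D/1) = ρ/(2(μ−λ)) = 0.004978 hr
Savings = 0.009956 − 0.004978 = 0.004978 hr

Final: 0.004978 hr


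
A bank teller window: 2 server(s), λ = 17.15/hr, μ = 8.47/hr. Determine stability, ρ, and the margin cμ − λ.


Total capacity cμ = 2·8.47 = 16.94/hr
ρ = λ/(cμ) = 17.15/16.94 = 1.0124
Stable ⇔ ρ < 1: NO
Spare capacity = cμ − λ = 16.94 − 17.15 = -0.21/hr

Final: ρ = 1.0124; unstable; margin = -0.21/hr


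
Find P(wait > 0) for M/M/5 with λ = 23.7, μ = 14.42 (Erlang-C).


a = λ/μ = 1.6436; ρ = a/5 = 0.3287
P₀ = 0.192788 (from M/M/c formula)
C(c,a) = [a^c/(c!(1−ρ))]·P₀ = [11.99266/(120·0.6713)]·0.192788
= 0.14888·0.192788 = 0.028702

Final: 0.028702


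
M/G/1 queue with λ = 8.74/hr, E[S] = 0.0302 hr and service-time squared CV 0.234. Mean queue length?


ρ = λ·E[S] = 8.74·0.0302 = 0.2639
Lq = ρ²(1+C_s²)/(2(1−ρ)) = 0.06967·(1+0.234)/(2·0.7361)
= 0.06967·1.2340/1.4721 = 0.05840

Final: 0.05840


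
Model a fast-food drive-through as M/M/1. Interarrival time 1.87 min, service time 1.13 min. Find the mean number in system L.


λ = 60/1.87 = 32.0856 /hr
μ = 60/1.13 = 53.0973 /hr
ρ = λ/μ = 32.0856/53.0973 = 0.6043
L = ρ/(1−ρ) = 0.6043/0.3957 = 1.5270

Final: 1.5270


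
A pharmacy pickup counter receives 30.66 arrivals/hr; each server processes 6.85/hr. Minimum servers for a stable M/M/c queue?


Stability requires cμ > λ ⇔ c > λ/μ.
λ/μ = 30.66/6.85 = 4.4759
Minimum integer c = ⌊4.4759⌋ + 1 = 5
Check: 5·6.85 = 34.25 > 30.66, while 4·6.85 = 27.40 ≤ 30.66

Final: 5 servers


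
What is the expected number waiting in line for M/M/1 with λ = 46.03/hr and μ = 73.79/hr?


ρ = 46.03/73.79 = 0.6238
Lq = ρ²/(1−ρ) = 0.3891/0.3762 = 1.0343

Final: 1.0343


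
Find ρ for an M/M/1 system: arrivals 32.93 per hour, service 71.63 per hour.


ρ = λ/μ = 32.93/71.63 = 0.4597

Final: 0.4597


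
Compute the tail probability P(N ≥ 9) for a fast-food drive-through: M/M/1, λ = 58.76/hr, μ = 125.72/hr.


ρ = 58.76/125.72 = 0.4674
P(N ≥ n) = ρ^n = 0.4674^9 = 0.001064

Final: 0.001064


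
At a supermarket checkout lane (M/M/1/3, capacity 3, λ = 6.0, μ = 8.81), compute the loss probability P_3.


ρ = λ/μ = 6.0/8.81 = 0.6810
P_K = (1−ρ)ρ^K/(1−ρ^(K+1)) = (0.3190·0.315883)/(1 − 0.215130)
= 0.100753/0.784870 = 0.128369

Final: 0.128369


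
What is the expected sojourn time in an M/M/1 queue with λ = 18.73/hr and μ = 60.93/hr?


W = 1/(μ−λ) = 1/(60.93 − 18.73) = 1/42.20 = 0.02370 hr

Final: 0.02370 hr


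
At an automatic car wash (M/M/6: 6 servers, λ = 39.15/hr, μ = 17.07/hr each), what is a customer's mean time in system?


a = 2.2935; ρ = 0.3822; P₀ = 0.100572
Lq = P₀·a^c·ρ/(c!(1−ρ)²) = 0.02036
Wq = Lq/λ = 0.02036/39.15 = 0.0005201 hr
W = Wq + 1/μ = 0.0005201 + 0.05858 = 0.05910 hr

Final: 0.05910 hr


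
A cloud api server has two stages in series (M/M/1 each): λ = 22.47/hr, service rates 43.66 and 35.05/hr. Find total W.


Each node sees arrival rate λ = 22.47/hr (tandem ⇒ throughput preserved).
W₁ = 1/(μ₁−λ) = 1/(43.66−22.47) = 0.04719 hr
W₂ = 1/(μ₂−λ) = 1/(35.05−22.47) = 0.07949 hr
W_total = W₁ + W₂ = 0.04719 + 0.07949 = 0.12668 hr

Final: 0.12668 hr


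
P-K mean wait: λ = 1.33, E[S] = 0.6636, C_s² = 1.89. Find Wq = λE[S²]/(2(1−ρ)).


ρ = λ·E[S] = 1.33·0.6636 = 0.8826
E[S²] = E[S]²(1+C_s²) = 0.6636²·(1+1.89) = 1.272655
Wq = λ·E[S²]/(2(1−ρ)) = 1.33·1.272655/(2·0.1174) = 7.20808 hr

Final: 7.20808 hr


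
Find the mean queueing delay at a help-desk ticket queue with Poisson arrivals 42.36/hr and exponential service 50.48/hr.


ρ = 42.36/50.48 = 0.8391
Wq = ρ/(μ−λ) = 0.8391/(50.48 − 42.36) = 0.8391/8.12 = 0.1033 hr

Final: 0.1033 hr


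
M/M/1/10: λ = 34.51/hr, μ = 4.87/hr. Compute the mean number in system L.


ρ = 34.51/4.87 = 7.0862
L = ρ[1 − (K+1)ρ^K + Kρ^(K+1)] / [(1−ρ)(1−ρ^(K+1))]
Numerator: 7.0862·(1 − 11·319271373.633695 + 10·2262434312.956638) = 135434799854.365234
Denominator: (-6.0862)·(-2262434311.956638) = 13769723409.937321
L = 135434799854.365234/13769723409.937321 = 9.8357

Final: 9.8357


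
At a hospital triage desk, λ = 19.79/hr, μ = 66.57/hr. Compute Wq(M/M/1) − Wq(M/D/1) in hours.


ρ = 19.79/66.57 = 0.2973
Wq(M/M/1) = ρ/(μ−λ) = 0.2973/46.78 = 0.006355 hr
Wq(M/D/1) = ρ/(2(μ−λ)) = 0.003177 hr
Savings = 0.006355 − 0.003177 = 0.003177 hr

Final: 0.003177 hr


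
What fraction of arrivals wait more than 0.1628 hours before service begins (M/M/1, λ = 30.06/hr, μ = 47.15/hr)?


ρ = 30.06/47.15 = 0.6375
P(Wq > t) = ρ·e^{−(μ−λ)t} = 0.6375·e^{−2.7823}
= 0.6375·0.061899 = 0.039463

Final: 0.039463


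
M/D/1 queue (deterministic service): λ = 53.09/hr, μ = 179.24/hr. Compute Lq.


ρ = 53.09/179.24 = 0.2962
M/D/1: Lq = ρ²/(2(1−ρ)) = 0.08773/(2·0.7038) = 0.06233

Final: 0.06233


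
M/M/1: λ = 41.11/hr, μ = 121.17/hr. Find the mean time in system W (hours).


W = 1/(μ−λ) = 1/(121.17 − 41.11) = 1/80.06 = 0.01249 hr

Final: 0.01249 hr


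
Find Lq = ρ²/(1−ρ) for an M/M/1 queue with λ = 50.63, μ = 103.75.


ρ = 50.63/103.75 = 0.4880
Lq = ρ²/(1−ρ) = 0.2381/0.5120 = 0.4651

Final: 0.4651


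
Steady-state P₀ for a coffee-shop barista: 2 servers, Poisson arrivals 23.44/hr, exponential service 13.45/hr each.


a = λ/μ = 23.44/13.45 = 1.7428; ρ = a/c = 0.8714
Σ_{k=0}^{1} a^k/k! (terms k=0..1) = 1.00000 + 1.74275 = 2.74275
Tail: a^2/(2!(1−ρ)) = 3.03718/(2·0.1286) = 11.80638
P₀ = 1/(2.74275 + 11.80638) = 1/14.54913 = 0.068733

Final: 0.068733


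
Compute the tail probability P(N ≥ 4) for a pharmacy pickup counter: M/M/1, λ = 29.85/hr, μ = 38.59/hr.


ρ = 29.85/38.59 = 0.7735
P(N ≥ n) = ρ^n = 0.7735^4 = 0.357996

Final: 0.357996


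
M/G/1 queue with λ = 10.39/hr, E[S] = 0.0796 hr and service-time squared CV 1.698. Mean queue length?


ρ = λ·E[S] = 10.39·0.0796 = 0.8270
Lq = ρ²(1+C_s²)/(2(1−ρ)) = 0.6840·(1+1.698)/(2·0.1730)
= 0.6840·2.6980/0.3459 = 5.33499

Final: 5.33499


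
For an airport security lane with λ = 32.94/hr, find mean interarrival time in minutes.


Mean interarrival time = 1/λ = 1/32.94 hour = 0.03036 hour
In minutes: 0.03036 × 60 = 1.8215 min

Final: 1.8215 min
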